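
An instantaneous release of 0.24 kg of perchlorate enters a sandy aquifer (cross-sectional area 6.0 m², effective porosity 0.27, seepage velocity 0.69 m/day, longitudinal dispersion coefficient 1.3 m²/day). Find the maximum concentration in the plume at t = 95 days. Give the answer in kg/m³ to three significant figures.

0.00376 kg/m³

The peak of an instantaneous 1D plume sits at x = vt; there the Gaussian factor is 1 and C_max = M/(n_e·A·√(4πDt)), where n_e·A is the pore area the mass is dissolved in.
√(4πDt) = √(4π × 1.3 × 95) = 39.39 m, so C_max = 0.24/(0.27 × 6.0 × 39.39) = 0.00376 kg/m³.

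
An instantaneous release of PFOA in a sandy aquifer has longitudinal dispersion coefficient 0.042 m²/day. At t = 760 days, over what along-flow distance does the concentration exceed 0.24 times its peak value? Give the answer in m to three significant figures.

The plume is Gaussian with σ = √(2Dt) = √(2 × 0.042 × 760) = 7.990 m.
C/C_peak = exp(−Δx²/(2σ²)) = 0.24 ⇒ Δx = σ·√(−2 ln 0.24) = 7.990 × 1.689 = 13.50 m.
Width = 2Δx = 27.0 m.

27.0 m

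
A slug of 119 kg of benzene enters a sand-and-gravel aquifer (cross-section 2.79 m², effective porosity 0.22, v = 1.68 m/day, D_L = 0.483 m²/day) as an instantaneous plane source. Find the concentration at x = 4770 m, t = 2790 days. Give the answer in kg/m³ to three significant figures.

For an instantaneous plane source, C(x,t) = M/(n_e·A·√(4πDt)) · exp(−(x−vt)²/(4Dt)), with n_e·A the pore (flow) area.
Plume center vt = 1.68 × 2790 = 4687.2 m, so the well at 4770 m is 82.8 m downgradient of the peak.
√(4πDt) = 130.1 m, giving peak height M/(n_e·A·√(4πDt)) = 119/(0.22 × 2.79 × 130.1) = 1.490 kg/m³.
(x−vt)²/(4Dt) = (82.8)²/(4 × 0.483 × 2790) = 1.272; exp(−1.272) = 0.2803.
C = 1.490 × 0.2803 = 0.418 kg/m³.

0.418 kg/m³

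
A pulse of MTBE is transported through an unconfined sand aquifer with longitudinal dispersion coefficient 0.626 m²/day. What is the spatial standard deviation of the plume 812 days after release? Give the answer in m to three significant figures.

31.9 m

Dispersive spreading gives a Gaussian with σ² = 2Dt; advection only shifts the center.
σ = √(2 × 0.626 × 812) = 31.9 m.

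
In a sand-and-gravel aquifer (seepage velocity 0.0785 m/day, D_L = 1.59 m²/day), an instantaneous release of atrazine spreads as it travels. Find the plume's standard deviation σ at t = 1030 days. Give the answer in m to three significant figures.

57.2 m

Dispersive spreading gives a Gaussian with σ² = 2Dt; advection only shifts the center.
σ = √(2 × 1.59 × 1030) = 57.2 m.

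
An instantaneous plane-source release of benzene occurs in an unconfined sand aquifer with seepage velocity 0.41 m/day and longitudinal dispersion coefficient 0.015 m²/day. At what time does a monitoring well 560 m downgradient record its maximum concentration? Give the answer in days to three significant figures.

1370 days

For the 1D instantaneous-source solution, setting ∂C/∂t = 0 at fixed x gives v²t² + 2Dt − x² = 0, so t = (√(D² + v²x²) − D)/v².
√(D² + v²x²) = √(0.015² + 0.41² × 560²) = 229.6; v² = 0.1681.
t = (229.6 − 0.015)/0.1681 = 1370 days (vs. the pure-advection estimate x/v = 1370 d).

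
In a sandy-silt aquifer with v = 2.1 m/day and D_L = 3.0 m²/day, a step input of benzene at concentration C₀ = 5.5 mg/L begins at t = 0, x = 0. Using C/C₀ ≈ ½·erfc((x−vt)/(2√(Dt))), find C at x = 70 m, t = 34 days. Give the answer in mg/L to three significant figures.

For a continuous step input, C/C₀ ≈ ½·erfc((x−vt)/(2√(Dt))).
vt = 2.1 × 34 = 71.4 m and 2√(Dt) = 2√(3.0 × 34) = 20.20 m.
Argument (x−vt)/(2√(Dt)) = (70 − 71.4)/20.20 = -0.06931; ½·erfc(-0.06931) = 0.5390.
C = 5.5 × 0.5390 = 2.96 mg/L.

2.96 mg/L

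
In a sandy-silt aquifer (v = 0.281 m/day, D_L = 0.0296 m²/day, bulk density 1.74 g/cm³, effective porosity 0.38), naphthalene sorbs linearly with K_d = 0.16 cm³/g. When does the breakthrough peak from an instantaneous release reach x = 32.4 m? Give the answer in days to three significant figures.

199 days

Retardation factor R = 1 + ρ_b·K_d/n = 1 + 1.74 × 0.16/0.38 = 1.733.
Sorption retards both mechanisms: v_R = v/R = 0.1621 m/day, D_R = D/R = 0.01708 m²/day.
Peak time from v_R²t² + 2D_R t − x² = 0: t = (√(D_R² + v_R²x²) − D_R)/v_R².
√(D_R² + v_R²x²) = √(0.01708² + 0.1621² × 32.4²) = 5.252; v_R² = 0.02628.
t = (5.252 − 0.01708)/0.02628 = 199 days.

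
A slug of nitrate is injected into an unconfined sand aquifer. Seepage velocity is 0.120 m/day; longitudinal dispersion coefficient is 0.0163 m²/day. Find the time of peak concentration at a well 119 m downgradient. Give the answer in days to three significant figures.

For the 1D instantaneous-source solution, setting ∂C/∂t = 0 at fixed x gives v²t² + 2Dt − x² = 0, so t = (√(D² + v²x²) − D)/v².
√(D² + v²x²) = √(0.0163² + 0.120² × 119²) = 14.28; v² = 0.0144.
t = (14.28 − 0.0163)/0.0144 = 991 days (vs. the pure-advection estimate x/v = 992 d).

991 days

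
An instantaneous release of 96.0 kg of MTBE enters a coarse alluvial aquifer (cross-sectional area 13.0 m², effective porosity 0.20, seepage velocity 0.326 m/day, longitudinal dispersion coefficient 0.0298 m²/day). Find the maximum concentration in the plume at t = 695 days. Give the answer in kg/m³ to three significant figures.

The peak of an instantaneous 1D plume sits at x = vt; there the Gaussian factor is 1 and C_max = M/(n_e·A·√(4πDt)), where n_e·A is the pore area the mass is dissolved in.
√(4πDt) = √(4π × 0.0298 × 695) = 16.13 m, so C_max = 96.0/(0.20 × 13.0 × 16.13) = 2.29 kg/m³.

2.29 kg/m³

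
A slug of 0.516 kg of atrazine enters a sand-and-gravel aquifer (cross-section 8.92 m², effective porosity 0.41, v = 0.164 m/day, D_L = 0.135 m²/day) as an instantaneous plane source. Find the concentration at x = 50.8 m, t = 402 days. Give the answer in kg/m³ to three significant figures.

0.00188 kg/m³

For an instantaneous plane source, C(x,t) = M/(n_e·A·√(4πDt)) · exp(−(x−vt)²/(4Dt)), with n_e·A the pore (flow) area.
Plume center vt = 0.164 × 402 = 65.928 m, so the well at 50.8 m is 15.128 m upgradient of the peak.
√(4πDt) = 26.11 m, giving peak height M/(n_e·A·√(4πDt)) = 0.516/(0.41 × 8.92 × 26.11) = 0.005404 kg/m³.
(x−vt)²/(4Dt) = (-15.128)²/(4 × 0.135 × 402) = 1.054; exp(−1.054) = 0.3485.
C = 0.005404 × 0.3485 = 0.00188 kg/m³.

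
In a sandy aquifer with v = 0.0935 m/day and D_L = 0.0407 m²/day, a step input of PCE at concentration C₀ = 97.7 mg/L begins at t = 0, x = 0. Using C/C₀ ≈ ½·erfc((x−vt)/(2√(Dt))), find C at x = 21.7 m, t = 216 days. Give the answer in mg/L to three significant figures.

35.2 mg/L

For a continuous step input, C/C₀ ≈ ½·erfc((x−vt)/(2√(Dt))).
vt = 0.0935 × 216 = 20.196 m and 2√(Dt) = 2√(0.0407 × 216) = 5.930 m.
Argument (x−vt)/(2√(Dt)) = (21.7 − 20.196)/5.930 = 0.2536; ½·erfc(0.2536) = 0.3599.
C = 97.7 × 0.3599 = 35.2 mg/L.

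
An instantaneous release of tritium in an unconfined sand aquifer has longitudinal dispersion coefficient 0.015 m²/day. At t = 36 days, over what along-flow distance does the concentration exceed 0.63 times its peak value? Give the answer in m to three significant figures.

2.00 m

The plume is Gaussian with σ = √(2Dt) = √(2 × 0.015 × 36) = 1.039 m.
C/C_peak = exp(−Δx²/(2σ²)) = 0.63 ⇒ Δx = σ·√(−2 ln 0.63) = 1.039 × 0.9613 = 0.9988 m.
Width = 2Δx = 2.00 m.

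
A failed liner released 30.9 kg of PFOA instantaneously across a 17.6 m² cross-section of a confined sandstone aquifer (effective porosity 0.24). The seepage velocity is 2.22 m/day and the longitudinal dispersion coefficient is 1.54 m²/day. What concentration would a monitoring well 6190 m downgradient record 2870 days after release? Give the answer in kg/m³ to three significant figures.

For an instantaneous plane source, C(x,t) = M/(n_e·A·√(4πDt)) · exp(−(x−vt)²/(4Dt)), with n_e·A the pore (flow) area.
Plume center vt = 2.22 × 2870 = 6371.4 m, so the well at 6190 m is 181.4 m upgradient of the peak.
√(4πDt) = 235.7 m, giving peak height M/(n_e·A·√(4πDt)) = 30.9/(0.24 × 17.6 × 235.7) = 0.03104 kg/m³.
(x−vt)²/(4Dt) = (-181.4)²/(4 × 1.54 × 2870) = 1.861; exp(−1.861) = 0.1555.
C = 0.03104 × 0.1555 = 0.00483 kg/m³.

0.00483 kg/m³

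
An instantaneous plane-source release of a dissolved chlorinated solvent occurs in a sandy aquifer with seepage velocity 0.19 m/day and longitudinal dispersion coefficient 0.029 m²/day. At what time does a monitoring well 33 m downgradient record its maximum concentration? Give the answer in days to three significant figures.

173 days

For the 1D instantaneous-source solution, setting ∂C/∂t = 0 at fixed x gives v²t² + 2Dt − x² = 0, so t = (√(D² + v²x²) − D)/v².
√(D² + v²x²) = √(0.029² + 0.19² × 33²) = 6.270; v² = 0.0361.
t = (6.270 − 0.029)/0.0361 = 173 days (vs. the pure-advection estimate x/v = 174 d).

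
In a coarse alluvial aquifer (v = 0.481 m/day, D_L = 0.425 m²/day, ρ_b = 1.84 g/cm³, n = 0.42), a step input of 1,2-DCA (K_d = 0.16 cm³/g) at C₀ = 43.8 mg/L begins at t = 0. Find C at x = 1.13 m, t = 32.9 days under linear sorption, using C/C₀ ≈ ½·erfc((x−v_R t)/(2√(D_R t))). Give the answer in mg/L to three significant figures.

Retardation factor R = 1 + ρ_b·K_d/n = 1 + 1.84 × 0.16/0.42 = 1.701.
Sorption retards both mechanisms: v_R = v/R = 0.2828 m/day, D_R = D/R = 0.2499 m²/day.
v_R·t = 0.2828 × 32.9 = 9.30412 m; 2√(D_R t) = 5.735 m; argument = (1.13 − 9.30412)/5.735 = -1.425.
C = C₀ × ½·erfc(-1.425) = 43.8 × 0.9781 = 42.8 mg/L.

42.8 mg/L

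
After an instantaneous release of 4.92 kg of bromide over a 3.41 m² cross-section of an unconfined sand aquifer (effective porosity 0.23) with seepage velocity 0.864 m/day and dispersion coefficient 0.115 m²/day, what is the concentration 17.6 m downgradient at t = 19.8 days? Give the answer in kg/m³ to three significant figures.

For an instantaneous plane source, C(x,t) = M/(n_e·A·√(4πDt)) · exp(−(x−vt)²/(4Dt)), with n_e·A the pore (flow) area.
Plume center vt = 0.864 × 19.8 = 17.1072 m, so the well at 17.6 m is 0.4928 m downgradient of the peak.
√(4πDt) = 5.349 m, giving peak height M/(n_e·A·√(4πDt)) = 4.92/(0.23 × 3.41 × 5.349) = 1.173 kg/m³.
(x−vt)²/(4Dt) = (0.4928)²/(4 × 0.115 × 19.8) = 0.02666; exp(−0.02666) = 0.9737.
C = 1.173 × 0.9737 = 1.14 kg/m³.

1.14 kg/m³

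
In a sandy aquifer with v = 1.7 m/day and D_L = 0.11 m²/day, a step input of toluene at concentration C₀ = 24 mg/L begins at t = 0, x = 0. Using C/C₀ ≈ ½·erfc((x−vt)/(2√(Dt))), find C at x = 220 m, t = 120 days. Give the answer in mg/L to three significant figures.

For a continuous step input, C/C₀ ≈ ½·erfc((x−vt)/(2√(Dt))).
vt = 1.7 × 120 = 204 m and 2√(Dt) = 2√(0.11 × 120) = 7.266 m.
Argument (x−vt)/(2√(Dt)) = (220 − 204)/7.266 = 2.202; ½·erfc(2.202) = 0.0009225.
C = 24 × 0.0009225 = 0.0221 mg/L.

0.0221 mg/L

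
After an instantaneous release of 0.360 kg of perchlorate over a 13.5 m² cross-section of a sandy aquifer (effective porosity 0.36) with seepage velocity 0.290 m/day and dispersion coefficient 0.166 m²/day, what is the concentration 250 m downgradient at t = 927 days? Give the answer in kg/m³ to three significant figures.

0.000947 kg/m³

For an instantaneous plane source, C(x,t) = M/(n_e·A·√(4πDt)) · exp(−(x−vt)²/(4Dt)), with n_e·A the pore (flow) area.
Plume center vt = 0.290 × 927 = 268.83 m, so the well at 250 m is 18.83 m upgradient of the peak.
√(4πDt) = 43.97 m, giving peak height M/(n_e·A·√(4πDt)) = 0.360/(0.36 × 13.5 × 43.97) = 0.001685 kg/m³.
(x−vt)²/(4Dt) = (-18.83)²/(4 × 0.166 × 927) = 0.5760; exp(−0.5760) = 0.5621.
C = 0.001685 × 0.5621 = 0.000947 kg/m³.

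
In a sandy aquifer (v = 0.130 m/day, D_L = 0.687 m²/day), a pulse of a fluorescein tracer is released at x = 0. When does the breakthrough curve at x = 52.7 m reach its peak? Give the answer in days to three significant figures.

For the 1D instantaneous-source solution, setting ∂C/∂t = 0 at fixed x gives v²t² + 2Dt − x² = 0, so t = (√(D² + v²x²) − D)/v².
√(D² + v²x²) = √(0.687² + 0.130² × 52.7²) = 6.885; v² = 0.0169.
t = (6.885 − 0.687)/0.0169 = 367 days (vs. the pure-advection estimate x/v = 405 d).

367 days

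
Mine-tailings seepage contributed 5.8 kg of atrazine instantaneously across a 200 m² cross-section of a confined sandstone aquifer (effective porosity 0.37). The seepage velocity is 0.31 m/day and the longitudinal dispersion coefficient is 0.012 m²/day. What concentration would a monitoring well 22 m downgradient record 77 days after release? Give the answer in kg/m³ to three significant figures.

0.00893 kg/m³

For an instantaneous plane source, C(x,t) = M/(n_e·A·√(4πDt)) · exp(−(x−vt)²/(4Dt)), with n_e·A the pore (flow) area.
Plume center vt = 0.31 × 77 = 23.87 m, so the well at 22 m is 1.87 m upgradient of the peak.
√(4πDt) = 3.408 m, giving peak height M/(n_e·A·√(4πDt)) = 5.8/(0.37 × 200 × 3.408) = 0.02300 kg/m³.
(x−vt)²/(4Dt) = (-1.87)²/(4 × 0.012 × 77) = 0.9461; exp(−0.9461) = 0.3883.
C = 0.02300 × 0.3883 = 0.00893 kg/m³.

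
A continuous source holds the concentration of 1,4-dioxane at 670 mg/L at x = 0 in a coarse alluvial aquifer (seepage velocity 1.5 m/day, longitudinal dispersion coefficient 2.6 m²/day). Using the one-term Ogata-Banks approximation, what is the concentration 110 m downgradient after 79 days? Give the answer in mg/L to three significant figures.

For a continuous step input, C/C₀ ≈ ½·erfc((x−vt)/(2√(Dt))).
vt = 1.5 × 79 = 118.5 m and 2√(Dt) = 2√(2.6 × 79) = 28.66 m.
Argument (x−vt)/(2√(Dt)) = (110 − 118.5)/28.66 = -0.2966; ½·erfc(-0.2966) = 0.6626.
C = 670 × 0.6626 = 444 mg/L.

444 mg/L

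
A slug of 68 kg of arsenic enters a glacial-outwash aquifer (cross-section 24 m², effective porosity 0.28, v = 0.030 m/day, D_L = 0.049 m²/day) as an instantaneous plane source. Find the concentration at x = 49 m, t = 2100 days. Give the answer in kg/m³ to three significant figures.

0.175 kg/m³

For an instantaneous plane source, C(x,t) = M/(n_e·A·√(4πDt)) · exp(−(x−vt)²/(4Dt)), with n_e·A the pore (flow) area.
Plume center vt = 0.030 × 2100 = 63 m, so the well at 49 m is 14 m upgradient of the peak.
√(4πDt) = 35.96 m, giving peak height M/(n_e·A·√(4πDt)) = 68/(0.28 × 24 × 35.96) = 0.2814 kg/m³.
(x−vt)²/(4Dt) = (-14)²/(4 × 0.049 × 2100) = 0.4762; exp(−0.4762) = 0.6211.
C = 0.2814 × 0.6211 = 0.175 kg/m³.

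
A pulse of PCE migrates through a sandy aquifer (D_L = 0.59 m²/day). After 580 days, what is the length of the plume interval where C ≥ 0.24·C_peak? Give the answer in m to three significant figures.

88.4 m

The plume is Gaussian with σ = √(2Dt) = √(2 × 0.59 × 580) = 26.16 m.
C/C_peak = exp(−Δx²/(2σ²)) = 0.24 ⇒ Δx = σ·√(−2 ln 0.24) = 26.16 × 1.689 = 44.18 m.
Width = 2Δx = 88.4 m.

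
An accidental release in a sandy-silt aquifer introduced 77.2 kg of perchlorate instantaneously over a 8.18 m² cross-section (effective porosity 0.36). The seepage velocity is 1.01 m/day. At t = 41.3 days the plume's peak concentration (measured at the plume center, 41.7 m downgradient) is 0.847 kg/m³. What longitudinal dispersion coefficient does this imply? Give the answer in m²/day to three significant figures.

1.85 m²/day

At the plume center C_max = M/(n_e·A·√(4πDt)), so D = M²/(4πt·(n_e·A·C_max)²).
n_e·A·C_max = 0.36 × 8.18 × 0.847 = 2.494 kg/m.
D = 77.2²/(4π × 41.3 × 2.494²) = 1.85 m²/day.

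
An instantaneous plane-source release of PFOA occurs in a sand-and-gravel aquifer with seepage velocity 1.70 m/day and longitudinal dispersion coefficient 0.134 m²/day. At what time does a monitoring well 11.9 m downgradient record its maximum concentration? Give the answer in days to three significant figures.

For the 1D instantaneous-source solution, setting ∂C/∂t = 0 at fixed x gives v²t² + 2Dt − x² = 0, so t = (√(D² + v²x²) − D)/v².
√(D² + v²x²) = √(0.134² + 1.70² × 11.9²) = 20.23; v² = 2.89.
t = (20.23 − 0.134)/2.89 = 6.95 days (vs. the pure-advection estimate x/v = 7.00 d).

6.95 days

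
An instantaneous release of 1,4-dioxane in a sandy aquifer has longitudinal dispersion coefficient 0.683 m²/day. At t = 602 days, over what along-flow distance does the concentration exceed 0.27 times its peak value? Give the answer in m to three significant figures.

92.8 m

The plume is Gaussian with σ = √(2Dt) = √(2 × 0.683 × 602) = 28.68 m.
C/C_peak = exp(−Δx²/(2σ²)) = 0.27 ⇒ Δx = σ·√(−2 ln 0.27) = 28.68 × 1.618 = 46.40 m.
Width = 2Δx = 92.8 m.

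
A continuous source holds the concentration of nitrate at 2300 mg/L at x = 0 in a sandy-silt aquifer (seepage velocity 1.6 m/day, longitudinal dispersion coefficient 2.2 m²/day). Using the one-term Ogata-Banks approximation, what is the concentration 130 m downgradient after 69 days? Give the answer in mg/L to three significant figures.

For a continuous step input, C/C₀ ≈ ½·erfc((x−vt)/(2√(Dt))).
vt = 1.6 × 69 = 110.4 m and 2√(Dt) = 2√(2.2 × 69) = 24.64 m.
Argument (x−vt)/(2√(Dt)) = (130 − 110.4)/24.64 = 0.7955; ½·erfc(0.7955) = 0.1303.
C = 2300 × 0.1303 = 300 mg/L.

300 mg/L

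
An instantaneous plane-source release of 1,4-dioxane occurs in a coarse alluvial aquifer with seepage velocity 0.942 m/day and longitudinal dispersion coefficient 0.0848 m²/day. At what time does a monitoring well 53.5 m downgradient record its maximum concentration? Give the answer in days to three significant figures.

56.7 days

For the 1D instantaneous-source solution, setting ∂C/∂t = 0 at fixed x gives v²t² + 2Dt − x² = 0, so t = (√(D² + v²x²) − D)/v².
√(D² + v²x²) = √(0.0848² + 0.942² × 53.5²) = 50.40; v² = 0.887364.
t = (50.40 − 0.0848)/0.887364 = 56.7 days (vs. the pure-advection estimate x/v = 56.8 d).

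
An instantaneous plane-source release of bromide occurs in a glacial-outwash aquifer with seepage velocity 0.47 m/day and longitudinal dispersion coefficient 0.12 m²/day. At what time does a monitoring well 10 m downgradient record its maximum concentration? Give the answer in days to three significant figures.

20.7 days

For the 1D instantaneous-source solution, setting ∂C/∂t = 0 at fixed x gives v²t² + 2Dt − x² = 0, so t = (√(D² + v²x²) − D)/v².
√(D² + v²x²) = √(0.12² + 0.47² × 10²) = 4.702; v² = 0.2209.
t = (4.702 − 0.12)/0.2209 = 20.7 days (vs. the pure-advection estimate x/v = 21.3 d).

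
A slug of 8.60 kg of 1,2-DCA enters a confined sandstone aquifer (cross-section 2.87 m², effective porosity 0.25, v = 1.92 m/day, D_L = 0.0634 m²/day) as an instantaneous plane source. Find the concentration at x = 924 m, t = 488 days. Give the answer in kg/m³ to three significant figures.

0.156 kg/m³

For an instantaneous plane source, C(x,t) = M/(n_e·A·√(4πDt)) · exp(−(x−vt)²/(4Dt)), with n_e·A the pore (flow) area.
Plume center vt = 1.92 × 488 = 936.96 m, so the well at 924 m is 12.96 m upgradient of the peak.
√(4πDt) = 19.72 m, giving peak height M/(n_e·A·√(4πDt)) = 8.60/(0.25 × 2.87 × 19.72) = 0.6078 kg/m³.
(x−vt)²/(4Dt) = (-12.96)²/(4 × 0.0634 × 488) = 1.357; exp(−1.357) = 0.2574.
C = 0.6078 × 0.2574 = 0.156 kg/m³.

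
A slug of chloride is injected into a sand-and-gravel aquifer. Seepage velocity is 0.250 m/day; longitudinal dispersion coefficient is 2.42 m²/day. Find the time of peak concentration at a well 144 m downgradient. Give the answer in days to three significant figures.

539 days

For the 1D instantaneous-source solution, setting ∂C/∂t = 0 at fixed x gives v²t² + 2Dt − x² = 0, so t = (√(D² + v²x²) − D)/v².
√(D² + v²x²) = √(2.42² + 0.250² × 144²) = 36.08; v² = 0.0625.
t = (36.08 − 2.42)/0.0625 = 539 days (vs. the pure-advection estimate x/v = 576 d).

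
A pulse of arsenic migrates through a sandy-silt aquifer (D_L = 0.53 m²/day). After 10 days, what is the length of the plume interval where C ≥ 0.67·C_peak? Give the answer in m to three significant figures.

The plume is Gaussian with σ = √(2Dt) = √(2 × 0.53 × 10) = 3.256 m.
C/C_peak = exp(−Δx²/(2σ²)) = 0.67 ⇒ Δx = σ·√(−2 ln 0.67) = 3.256 × 0.8950 = 2.914 m.
Width = 2Δx = 5.83 m.

5.83 m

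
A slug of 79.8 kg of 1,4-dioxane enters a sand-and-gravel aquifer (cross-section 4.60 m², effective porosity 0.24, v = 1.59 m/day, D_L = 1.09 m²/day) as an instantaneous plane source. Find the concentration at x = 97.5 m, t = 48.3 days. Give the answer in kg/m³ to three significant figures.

0.367 kg/m³

For an instantaneous plane source, C(x,t) = M/(n_e·A·√(4πDt)) · exp(−(x−vt)²/(4Dt)), with n_e·A the pore (flow) area.
Plume center vt = 1.59 × 48.3 = 76.797 m, so the well at 97.5 m is 20.703 m downgradient of the peak.
√(4πDt) = 25.72 m, giving peak height M/(n_e·A·√(4πDt)) = 79.8/(0.24 × 4.60 × 25.72) = 2.810 kg/m³.
(x−vt)²/(4Dt) = (20.703)²/(4 × 1.09 × 48.3) = 2.035; exp(−2.035) = 0.1307.
C = 2.810 × 0.1307 = 0.367 kg/m³.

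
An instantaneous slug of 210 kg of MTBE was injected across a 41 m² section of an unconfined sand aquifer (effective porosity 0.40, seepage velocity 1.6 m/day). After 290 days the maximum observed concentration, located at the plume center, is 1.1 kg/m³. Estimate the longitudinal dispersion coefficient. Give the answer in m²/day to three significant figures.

0.0372 m²/day

At the plume center C_max = M/(n_e·A·√(4πDt)), so D = M²/(4πt·(n_e·A·C_max)²).
n_e·A·C_max = 0.40 × 41 × 1.1 = 18.04 kg/m.
D = 210²/(4π × 290 × 18.04²) = 0.0372 m²/day.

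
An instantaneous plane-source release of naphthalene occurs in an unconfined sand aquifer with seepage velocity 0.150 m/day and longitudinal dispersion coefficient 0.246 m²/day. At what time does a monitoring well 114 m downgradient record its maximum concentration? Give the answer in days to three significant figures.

749 days

For the 1D instantaneous-source solution, setting ∂C/∂t = 0 at fixed x gives v²t² + 2Dt − x² = 0, so t = (√(D² + v²x²) − D)/v².
√(D² + v²x²) = √(0.246² + 0.150² × 114²) = 17.10; v² = 0.0225.
t = (17.10 − 0.246)/0.0225 = 749 days (vs. the pure-advection estimate x/v = 760 d).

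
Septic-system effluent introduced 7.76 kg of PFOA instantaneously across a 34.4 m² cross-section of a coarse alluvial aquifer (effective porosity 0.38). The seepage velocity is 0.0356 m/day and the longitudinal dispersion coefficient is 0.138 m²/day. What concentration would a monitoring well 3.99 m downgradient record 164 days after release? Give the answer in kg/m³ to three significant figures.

For an instantaneous plane source, C(x,t) = M/(n_e·A·√(4πDt)) · exp(−(x−vt)²/(4Dt)), with n_e·A the pore (flow) area.
Plume center vt = 0.0356 × 164 = 5.8384 m, so the well at 3.99 m is 1.8484 m upgradient of the peak.
√(4πDt) = 16.86 m, giving peak height M/(n_e·A·√(4πDt)) = 7.76/(0.38 × 34.4 × 16.86) = 0.03521 kg/m³.
(x−vt)²/(4Dt) = (-1.8484)²/(4 × 0.138 × 164) = 0.03774; exp(−0.03774) = 0.9630.
C = 0.03521 × 0.9630 = 0.0339 kg/m³.

0.0339 kg/m³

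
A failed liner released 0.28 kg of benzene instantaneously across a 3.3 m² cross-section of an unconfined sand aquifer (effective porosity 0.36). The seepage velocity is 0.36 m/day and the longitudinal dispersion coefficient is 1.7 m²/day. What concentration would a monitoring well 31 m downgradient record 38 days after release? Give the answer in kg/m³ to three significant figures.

0.00259 kg/m³

For an instantaneous plane source, C(x,t) = M/(n_e·A·√(4πDt)) · exp(−(x−vt)²/(4Dt)), with n_e·A the pore (flow) area.
Plume center vt = 0.36 × 38 = 13.68 m, so the well at 31 m is 17.32 m downgradient of the peak.
√(4πDt) = 28.49 m, giving peak height M/(n_e·A·√(4πDt)) = 0.28/(0.36 × 3.3 × 28.49) = 0.008273 kg/m³.
(x−vt)²/(4Dt) = (17.32)²/(4 × 1.7 × 38) = 1.161; exp(−1.161) = 0.3132.
C = 0.008273 × 0.3132 = 0.00259 kg/m³.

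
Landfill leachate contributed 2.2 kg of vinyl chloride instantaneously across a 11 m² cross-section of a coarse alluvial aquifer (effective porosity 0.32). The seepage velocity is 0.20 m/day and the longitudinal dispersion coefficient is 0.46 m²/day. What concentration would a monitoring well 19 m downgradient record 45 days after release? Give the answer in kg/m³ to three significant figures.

For an instantaneous plane source, C(x,t) = M/(n_e·A·√(4πDt)) · exp(−(x−vt)²/(4Dt)), with n_e·A the pore (flow) area.
Plume center vt = 0.20 × 45 = 9 m, so the well at 19 m is 10 m downgradient of the peak.
√(4πDt) = 16.13 m, giving peak height M/(n_e·A·√(4πDt)) = 2.2/(0.32 × 11 × 16.13) = 0.03875 kg/m³.
(x−vt)²/(4Dt) = (10)²/(4 × 0.46 × 45) = 1.208; exp(−1.208) = 0.2988.
C = 0.03875 × 0.2988 = 0.0116 kg/m³.

0.0116 kg/m³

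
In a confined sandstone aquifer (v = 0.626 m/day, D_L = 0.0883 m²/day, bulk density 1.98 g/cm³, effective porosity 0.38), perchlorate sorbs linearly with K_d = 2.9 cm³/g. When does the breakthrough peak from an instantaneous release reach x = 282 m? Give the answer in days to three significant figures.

Retardation factor R = 1 + ρ_b·K_d/n = 1 + 1.98 × 2.9/0.38 = 16.11.
Sorption retards both mechanisms: v_R = v/R = 0.03886 m/day, D_R = D/R = 0.005481 m²/day.
Peak time from v_R²t² + 2D_R t − x² = 0: t = (√(D_R² + v_R²x²) − D_R)/v_R².
√(D_R² + v_R²x²) = √(0.005481² + 0.03886² × 282²) = 10.96; v_R² = 0.001510.
t = (10.96 − 0.005481)/0.001510 = 7250 days.

7250 days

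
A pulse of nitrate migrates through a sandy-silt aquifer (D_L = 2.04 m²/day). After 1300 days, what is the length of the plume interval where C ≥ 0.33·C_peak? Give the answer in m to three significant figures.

217 m

The plume is Gaussian with σ = √(2Dt) = √(2 × 2.04 × 1300) = 72.83 m.
C/C_peak = exp(−Δx²/(2σ²)) = 0.33 ⇒ Δx = σ·√(−2 ln 0.33) = 72.83 × 1.489 = 108.4 m.
Width = 2Δx = 217 m.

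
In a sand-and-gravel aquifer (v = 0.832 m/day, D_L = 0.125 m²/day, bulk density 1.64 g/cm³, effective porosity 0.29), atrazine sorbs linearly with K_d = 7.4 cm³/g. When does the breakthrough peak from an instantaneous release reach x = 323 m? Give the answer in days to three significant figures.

Retardation factor R = 1 + ρ_b·K_d/n = 1 + 1.64 × 7.4/0.29 = 42.85.
Sorption retards both mechanisms: v_R = v/R = 0.01942 m/day, D_R = D/R = 0.002917 m²/day.
Peak time from v_R²t² + 2D_R t − x² = 0: t = (√(D_R² + v_R²x²) − D_R)/v_R².
√(D_R² + v_R²x²) = √(0.002917² + 0.01942² × 323²) = 6.273; v_R² = 0.0003771.
t = (6.273 − 0.002917)/0.0003771 = 16600 days.

16600 days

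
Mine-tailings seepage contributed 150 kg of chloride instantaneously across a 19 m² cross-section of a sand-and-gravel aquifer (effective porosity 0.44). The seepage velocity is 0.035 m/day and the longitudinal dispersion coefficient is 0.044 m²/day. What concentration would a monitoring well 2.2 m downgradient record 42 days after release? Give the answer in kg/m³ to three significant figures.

For an instantaneous plane source, C(x,t) = M/(n_e·A·√(4πDt)) · exp(−(x−vt)²/(4Dt)), with n_e·A the pore (flow) area.
Plume center vt = 0.035 × 42 = 1.47 m, so the well at 2.2 m is 0.73 m downgradient of the peak.
√(4πDt) = 4.819 m, giving peak height M/(n_e·A·√(4πDt)) = 150/(0.44 × 19 × 4.819) = 3.723 kg/m³.
(x−vt)²/(4Dt) = (0.73)²/(4 × 0.044 × 42) = 0.07209; exp(−0.07209) = 0.9304.
C = 3.723 × 0.9304 = 3.46 kg/m³.

3.46 kg/m³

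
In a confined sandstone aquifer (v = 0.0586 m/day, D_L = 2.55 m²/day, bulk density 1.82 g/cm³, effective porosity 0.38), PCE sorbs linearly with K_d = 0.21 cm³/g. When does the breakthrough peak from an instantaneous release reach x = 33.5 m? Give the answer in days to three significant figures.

Retardation factor R = 1 + ρ_b·K_d/n = 1 + 1.82 × 0.21/0.38 = 2.006.
Sorption retards both mechanisms: v_R = v/R = 0.02921 m/day, D_R = D/R = 1.271 m²/day.
Peak time from v_R²t² + 2D_R t − x² = 0: t = (√(D_R² + v_R²x²) − D_R)/v_R².
√(D_R² + v_R²x²) = √(1.271² + 0.02921² × 33.5²) = 1.604; v_R² = 0.0008532.
t = (1.604 − 1.271)/0.0008532 = 390 days.

390 days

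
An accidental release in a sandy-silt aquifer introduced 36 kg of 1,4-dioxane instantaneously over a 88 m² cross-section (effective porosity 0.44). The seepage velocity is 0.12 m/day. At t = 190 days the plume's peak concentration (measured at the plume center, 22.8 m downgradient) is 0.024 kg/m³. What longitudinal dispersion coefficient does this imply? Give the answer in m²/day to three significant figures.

At the plume center C_max = M/(n_e·A·√(4πDt)), so D = M²/(4πt·(n_e·A·C_max)²).
n_e·A·C_max = 0.44 × 88 × 0.024 = 0.9293 kg/m.
D = 36²/(4π × 190 × 0.9293²) = 0.629 m²/day.

0.629 m²/day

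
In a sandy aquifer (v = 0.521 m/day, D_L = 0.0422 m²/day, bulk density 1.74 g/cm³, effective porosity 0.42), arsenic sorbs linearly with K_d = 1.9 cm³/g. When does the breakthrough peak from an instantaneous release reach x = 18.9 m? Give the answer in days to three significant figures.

320 days

Retardation factor R = 1 + ρ_b·K_d/n = 1 + 1.74 × 1.9/0.42 = 8.871.
Sorption retards both mechanisms: v_R = v/R = 0.05873 m/day, D_R = D/R = 0.004757 m²/day.
Peak time from v_R²t² + 2D_R t − x² = 0: t = (√(D_R² + v_R²x²) − D_R)/v_R².
√(D_R² + v_R²x²) = √(0.004757² + 0.05873² × 18.9²) = 1.110; v_R² = 0.003449.
t = (1.110 − 0.004757)/0.003449 = 320 days.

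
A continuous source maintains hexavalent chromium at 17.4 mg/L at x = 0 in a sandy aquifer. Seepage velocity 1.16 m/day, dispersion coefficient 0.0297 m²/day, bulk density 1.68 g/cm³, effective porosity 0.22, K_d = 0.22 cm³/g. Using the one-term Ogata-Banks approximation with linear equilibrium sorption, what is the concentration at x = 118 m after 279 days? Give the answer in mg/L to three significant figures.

Retardation factor R = 1 + ρ_b·K_d/n = 1 + 1.68 × 0.22/0.22 = 2.680.
Sorption retards both mechanisms: v_R = v/R = 0.4328 m/day, D_R = D/R = 0.01108 m²/day.
v_R·t = 0.4328 × 279 = 120.7512 m; 2√(D_R t) = 3.516 m; argument = (118 − 120.7512)/3.516 = -0.7825.
C = C₀ × ½·erfc(-0.7825) = 17.4 × 0.8658 = 15.1 mg/L.

15.1 mg/L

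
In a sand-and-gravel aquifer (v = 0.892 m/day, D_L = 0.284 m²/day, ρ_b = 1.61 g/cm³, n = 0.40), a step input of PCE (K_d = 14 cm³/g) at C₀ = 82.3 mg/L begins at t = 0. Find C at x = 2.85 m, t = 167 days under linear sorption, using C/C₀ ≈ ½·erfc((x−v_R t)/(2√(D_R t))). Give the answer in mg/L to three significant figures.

34.7 mg/L

Retardation factor R = 1 + ρ_b·K_d/n = 1 + 1.61 × 14/0.40 = 57.35.
Sorption retards both mechanisms: v_R = v/R = 0.01555 m/day, D_R = D/R = 0.004952 m²/day.
v_R·t = 0.01555 × 167 = 2.59685 m; 2√(D_R t) = 1.819 m; argument = (2.85 − 2.59685)/1.819 = 0.1392.
C = C₀ × ½·erfc(0.1392) = 82.3 × 0.4220 = 34.7 mg/L.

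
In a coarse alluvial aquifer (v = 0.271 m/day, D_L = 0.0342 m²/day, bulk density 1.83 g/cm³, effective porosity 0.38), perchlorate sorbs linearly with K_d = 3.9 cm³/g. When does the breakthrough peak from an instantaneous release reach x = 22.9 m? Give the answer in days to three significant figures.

Retardation factor R = 1 + ρ_b·K_d/n = 1 + 1.83 × 3.9/0.38 = 19.78.
Sorption retards both mechanisms: v_R = v/R = 0.01370 m/day, D_R = D/R = 0.001729 m²/day.
Peak time from v_R²t² + 2D_R t − x² = 0: t = (√(D_R² + v_R²x²) − D_R)/v_R².
√(D_R² + v_R²x²) = √(0.001729² + 0.01370² × 22.9²) = 0.3137; v_R² = 0.0001877.
t = (0.3137 − 0.001729)/0.0001877 = 1660 days.

1660 days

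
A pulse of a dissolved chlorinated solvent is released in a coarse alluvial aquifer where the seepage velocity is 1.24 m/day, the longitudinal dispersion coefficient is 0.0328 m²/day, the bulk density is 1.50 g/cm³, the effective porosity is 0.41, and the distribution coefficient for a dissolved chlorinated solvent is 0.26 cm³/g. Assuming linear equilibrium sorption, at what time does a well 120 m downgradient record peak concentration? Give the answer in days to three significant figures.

189 days

Retardation factor R = 1 + ρ_b·K_d/n = 1 + 1.50 × 0.26/0.41 = 1.951.
Sorption retards both mechanisms: v_R = v/R = 0.6356 m/day, D_R = D/R = 0.01681 m²/day.
Peak time from v_R²t² + 2D_R t − x² = 0: t = (√(D_R² + v_R²x²) − D_R)/v_R².
√(D_R² + v_R²x²) = √(0.01681² + 0.6356² × 120²) = 76.27; v_R² = 0.4040.
t = (76.27 − 0.01681)/0.4040 = 189 days.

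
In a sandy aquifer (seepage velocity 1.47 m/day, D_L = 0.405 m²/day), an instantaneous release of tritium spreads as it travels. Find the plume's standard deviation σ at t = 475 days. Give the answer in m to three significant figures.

Dispersive spreading gives a Gaussian with σ² = 2Dt; advection only shifts the center.
σ = √(2 × 0.405 × 475) = 19.6 m.

19.6 m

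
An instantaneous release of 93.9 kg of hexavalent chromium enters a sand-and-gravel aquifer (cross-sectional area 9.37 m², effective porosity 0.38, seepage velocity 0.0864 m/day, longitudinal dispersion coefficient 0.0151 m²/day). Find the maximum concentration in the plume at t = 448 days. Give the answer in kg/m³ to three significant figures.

The peak of an instantaneous 1D plume sits at x = vt; there the Gaussian factor is 1 and C_max = M/(n_e·A·√(4πDt)), where n_e·A is the pore area the mass is dissolved in.
√(4πDt) = √(4π × 0.0151 × 448) = 9.220 m, so C_max = 93.9/(0.38 × 9.37 × 9.220) = 2.86 kg/m³.

2.86 kg/m³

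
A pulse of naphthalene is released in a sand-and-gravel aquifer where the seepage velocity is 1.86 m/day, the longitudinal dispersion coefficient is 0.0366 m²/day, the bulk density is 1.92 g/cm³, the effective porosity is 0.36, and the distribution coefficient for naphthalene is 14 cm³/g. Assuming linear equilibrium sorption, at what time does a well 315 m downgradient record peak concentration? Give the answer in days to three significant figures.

Retardation factor R = 1 + ρ_b·K_d/n = 1 + 1.92 × 14/0.36 = 75.67.
Sorption retards both mechanisms: v_R = v/R = 0.02458 m/day, D_R = D/R = 0.0004837 m²/day.
Peak time from v_R²t² + 2D_R t − x² = 0: t = (√(D_R² + v_R²x²) − D_R)/v_R².
√(D_R² + v_R²x²) = √(0.0004837² + 0.02458² × 315²) = 7.743; v_R² = 0.0006042.
t = (7.743 − 0.0004837)/0.0006042 = 12800 days.

12800 days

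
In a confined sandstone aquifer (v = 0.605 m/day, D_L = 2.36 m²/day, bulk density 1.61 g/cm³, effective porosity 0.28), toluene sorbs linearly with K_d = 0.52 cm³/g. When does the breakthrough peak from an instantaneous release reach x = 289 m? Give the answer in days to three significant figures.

1880 days

Retardation factor R = 1 + ρ_b·K_d/n = 1 + 1.61 × 0.52/0.28 = 3.990.
Sorption retards both mechanisms: v_R = v/R = 0.1516 m/day, D_R = D/R = 0.5915 m²/day.
Peak time from v_R²t² + 2D_R t − x² = 0: t = (√(D_R² + v_R²x²) − D_R)/v_R².
√(D_R² + v_R²x²) = √(0.5915² + 0.1516² × 289²) = 43.82; v_R² = 0.02298.
t = (43.82 − 0.5915)/0.02298 = 1880 days.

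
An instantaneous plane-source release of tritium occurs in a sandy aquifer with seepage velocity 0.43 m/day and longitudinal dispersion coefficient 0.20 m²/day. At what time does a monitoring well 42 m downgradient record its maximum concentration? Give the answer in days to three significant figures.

96.6 days

For the 1D instantaneous-source solution, setting ∂C/∂t = 0 at fixed x gives v²t² + 2Dt − x² = 0, so t = (√(D² + v²x²) − D)/v².
√(D² + v²x²) = √(0.20² + 0.43² × 42²) = 18.06; v² = 0.1849.
t = (18.06 − 0.20)/0.1849 = 96.6 days (vs. the pure-advection estimate x/v = 97.7 d).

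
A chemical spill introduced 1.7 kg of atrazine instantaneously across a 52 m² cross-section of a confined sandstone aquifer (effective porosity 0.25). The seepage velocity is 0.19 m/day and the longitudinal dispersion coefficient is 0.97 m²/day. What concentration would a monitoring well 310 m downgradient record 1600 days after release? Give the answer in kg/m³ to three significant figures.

For an instantaneous plane source, C(x,t) = M/(n_e·A·√(4πDt)) · exp(−(x−vt)²/(4Dt)), with n_e·A the pore (flow) area.
Plume center vt = 0.19 × 1600 = 304 m, so the well at 310 m is 6 m downgradient of the peak.
√(4πDt) = 139.7 m, giving peak height M/(n_e·A·√(4πDt)) = 1.7/(0.25 × 52 × 139.7) = 0.0009361 kg/m³.
(x−vt)²/(4Dt) = (6)²/(4 × 0.97 × 1600) = 0.005799; exp(−0.005799) = 0.9942.
C = 0.0009361 × 0.9942 = 0.000931 kg/m³.

0.000931 kg/m³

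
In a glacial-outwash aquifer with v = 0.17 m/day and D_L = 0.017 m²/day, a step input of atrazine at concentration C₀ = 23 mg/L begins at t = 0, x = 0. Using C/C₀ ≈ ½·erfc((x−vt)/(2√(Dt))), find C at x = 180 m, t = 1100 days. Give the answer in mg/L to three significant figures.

20.1 mg/L

For a continuous step input, C/C₀ ≈ ½·erfc((x−vt)/(2√(Dt))).
vt = 0.17 × 1100 = 187 m and 2√(Dt) = 2√(0.017 × 1100) = 8.649 m.
Argument (x−vt)/(2√(Dt)) = (180 − 187)/8.649 = -0.8093; ½·erfc(-0.8093) = 0.8738.
C = 23 × 0.8738 = 20.1 mg/L.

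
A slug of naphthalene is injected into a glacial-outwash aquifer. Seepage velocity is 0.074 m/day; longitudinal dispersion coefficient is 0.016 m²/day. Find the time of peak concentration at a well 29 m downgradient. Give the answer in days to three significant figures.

For the 1D instantaneous-source solution, setting ∂C/∂t = 0 at fixed x gives v²t² + 2Dt − x² = 0, so t = (√(D² + v²x²) − D)/v².
√(D² + v²x²) = √(0.016² + 0.074² × 29²) = 2.146; v² = 0.005476.
t = (2.146 − 0.016)/0.005476 = 389 days (vs. the pure-advection estimate x/v = 392 d).

389 days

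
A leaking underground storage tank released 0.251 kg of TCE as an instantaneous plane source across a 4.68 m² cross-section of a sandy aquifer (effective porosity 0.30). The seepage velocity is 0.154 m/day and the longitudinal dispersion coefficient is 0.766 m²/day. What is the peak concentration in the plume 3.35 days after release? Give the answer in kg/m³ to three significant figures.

The peak of an instantaneous 1D plume sits at x = vt; there the Gaussian factor is 1 and C_max = M/(n_e·A·√(4πDt)), where n_e·A is the pore area the mass is dissolved in.
√(4πDt) = √(4π × 0.766 × 3.35) = 5.679 m, so C_max = 0.251/(0.30 × 4.68 × 5.679) = 0.0315 kg/m³.

0.0315 kg/m³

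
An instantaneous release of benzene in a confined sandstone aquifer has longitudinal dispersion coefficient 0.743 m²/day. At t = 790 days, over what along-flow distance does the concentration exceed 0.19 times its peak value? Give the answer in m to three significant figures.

The plume is Gaussian with σ = √(2Dt) = √(2 × 0.743 × 790) = 34.26 m.
C/C_peak = exp(−Δx²/(2σ²)) = 0.19 ⇒ Δx = σ·√(−2 ln 0.19) = 34.26 × 1.822 = 62.42 m.
Width = 2Δx = 125 m.

125 m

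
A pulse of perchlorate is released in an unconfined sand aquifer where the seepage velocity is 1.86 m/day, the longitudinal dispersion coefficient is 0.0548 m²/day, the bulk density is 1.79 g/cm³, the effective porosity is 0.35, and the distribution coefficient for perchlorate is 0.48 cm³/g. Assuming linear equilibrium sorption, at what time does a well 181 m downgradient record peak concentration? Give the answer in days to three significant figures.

Retardation factor R = 1 + ρ_b·K_d/n = 1 + 1.79 × 0.48/0.35 = 3.455.
Sorption retards both mechanisms: v_R = v/R = 0.5384 m/day, D_R = D/R = 0.01586 m²/day.
Peak time from v_R²t² + 2D_R t − x² = 0: t = (√(D_R² + v_R²x²) − D_R)/v_R².
√(D_R² + v_R²x²) = √(0.01586² + 0.5384² × 181²) = 97.45; v_R² = 0.2899.
t = (97.45 − 0.01586)/0.2899 = 336 days.

336 days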